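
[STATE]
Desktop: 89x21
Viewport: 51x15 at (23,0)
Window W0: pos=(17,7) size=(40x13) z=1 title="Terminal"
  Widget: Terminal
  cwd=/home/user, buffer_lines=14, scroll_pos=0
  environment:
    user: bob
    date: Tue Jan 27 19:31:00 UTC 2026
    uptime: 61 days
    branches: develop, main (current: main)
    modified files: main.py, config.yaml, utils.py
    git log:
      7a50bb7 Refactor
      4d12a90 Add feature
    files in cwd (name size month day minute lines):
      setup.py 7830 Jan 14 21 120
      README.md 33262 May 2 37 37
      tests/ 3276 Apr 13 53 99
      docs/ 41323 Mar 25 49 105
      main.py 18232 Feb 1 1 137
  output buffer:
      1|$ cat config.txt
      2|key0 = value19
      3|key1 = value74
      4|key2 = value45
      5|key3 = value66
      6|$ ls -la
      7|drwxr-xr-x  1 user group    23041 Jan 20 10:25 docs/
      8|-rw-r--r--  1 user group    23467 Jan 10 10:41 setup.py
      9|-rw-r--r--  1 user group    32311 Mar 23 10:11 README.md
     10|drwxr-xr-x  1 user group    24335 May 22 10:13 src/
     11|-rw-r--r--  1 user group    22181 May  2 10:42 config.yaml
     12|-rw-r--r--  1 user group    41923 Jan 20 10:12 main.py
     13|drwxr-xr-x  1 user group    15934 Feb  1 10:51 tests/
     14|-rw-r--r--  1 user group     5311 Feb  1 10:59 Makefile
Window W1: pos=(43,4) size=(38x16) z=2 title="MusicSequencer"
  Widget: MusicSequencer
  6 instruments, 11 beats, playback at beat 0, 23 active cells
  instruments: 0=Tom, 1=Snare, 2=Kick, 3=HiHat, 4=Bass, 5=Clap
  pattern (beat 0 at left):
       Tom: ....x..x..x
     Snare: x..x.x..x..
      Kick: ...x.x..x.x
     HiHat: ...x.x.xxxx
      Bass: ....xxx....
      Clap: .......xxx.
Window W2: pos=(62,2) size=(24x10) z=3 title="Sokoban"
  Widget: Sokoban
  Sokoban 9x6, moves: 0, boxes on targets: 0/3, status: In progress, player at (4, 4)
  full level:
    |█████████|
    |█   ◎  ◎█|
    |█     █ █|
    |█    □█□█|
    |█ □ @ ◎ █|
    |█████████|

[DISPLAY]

                                                   
                                                   
                                       ┏━━━━━━━━━━━
                                       ┃ Sokoban   
                    ┏━━━━━━━━━━━━━━━━━━┠───────────
                    ┃ MusicSequencer   ┃█████████  
                    ┠──────────────────┃█   ◎  ◎█  
━━━━━━━━━━━━━━━━━━━━┃      ▼1234567890 ┃█     █ █  
inal                ┃   Tom····█··█··█ ┃█    □█□█  
────────────────────┃ Snare█··█·█··█·· ┃█ □ @ ◎ █  
 config.txt         ┃  Kick···█·█··█·█ ┃█████████  
= value19           ┃ HiHat···█·█·████ ┗━━━━━━━━━━━
= value74           ┃  Bass····███····             
= value45           ┃  Clap·······███·             
= value66           ┃                              


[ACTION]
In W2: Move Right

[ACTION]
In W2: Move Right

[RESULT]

                                                   
                                                   
                                       ┏━━━━━━━━━━━
                                       ┃ Sokoban   
                    ┏━━━━━━━━━━━━━━━━━━┠───────────
                    ┃ MusicSequencer   ┃█████████  
                    ┠──────────────────┃█   ◎  ◎█  
━━━━━━━━━━━━━━━━━━━━┃      ▼1234567890 ┃█     █ █  
inal                ┃   Tom····█··█··█ ┃█    □█□█  
────────────────────┃ Snare█··█·█··█·· ┃█ □   + █  
 config.txt         ┃  Kick···█·█··█·█ ┃█████████  
= value19           ┃ HiHat···█·█·████ ┗━━━━━━━━━━━
= value74           ┃  Bass····███····             
= value45           ┃  Clap·······███·             
= value66           ┃                              


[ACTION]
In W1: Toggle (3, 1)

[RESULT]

                                                   
                                                   
                                       ┏━━━━━━━━━━━
                                       ┃ Sokoban   
                    ┏━━━━━━━━━━━━━━━━━━┠───────────
                    ┃ MusicSequencer   ┃█████████  
                    ┠──────────────────┃█   ◎  ◎█  
━━━━━━━━━━━━━━━━━━━━┃      ▼1234567890 ┃█     █ █  
inal                ┃   Tom····█··█··█ ┃█    □█□█  
────────────────────┃ Snare█··█·█··█·· ┃█ □   + █  
 config.txt         ┃  Kick···█·█··█·█ ┃█████████  
= value19           ┃ HiHat·█·█·█·████ ┗━━━━━━━━━━━
= value74           ┃  Bass····███····             
= value45           ┃  Clap·······███·             
= value66           ┃                              


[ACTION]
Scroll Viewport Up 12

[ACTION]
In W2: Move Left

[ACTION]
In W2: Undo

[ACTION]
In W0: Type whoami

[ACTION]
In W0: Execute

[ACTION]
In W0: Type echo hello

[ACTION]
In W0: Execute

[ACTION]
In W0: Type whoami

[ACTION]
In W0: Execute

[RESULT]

                                                   
                                                   
                                       ┏━━━━━━━━━━━
                                       ┃ Sokoban   
                    ┏━━━━━━━━━━━━━━━━━━┠───────────
                    ┃ MusicSequencer   ┃█████████  
                    ┠──────────────────┃█   ◎  ◎█  
━━━━━━━━━━━━━━━━━━━━┃      ▼1234567890 ┃█     █ █  
inal                ┃   Tom····█··█··█ ┃█    □█□█  
────────────────────┃ Snare█··█·█··█·· ┃█ □   + █  
-xr-x  1 user group ┃  Kick···█·█··█·█ ┃█████████  
--r--  1 user group ┃ HiHat·█·█·█·████ ┗━━━━━━━━━━━
ami                 ┃  Bass····███····             
                    ┃  Clap·······███·             
o hello             ┃                              


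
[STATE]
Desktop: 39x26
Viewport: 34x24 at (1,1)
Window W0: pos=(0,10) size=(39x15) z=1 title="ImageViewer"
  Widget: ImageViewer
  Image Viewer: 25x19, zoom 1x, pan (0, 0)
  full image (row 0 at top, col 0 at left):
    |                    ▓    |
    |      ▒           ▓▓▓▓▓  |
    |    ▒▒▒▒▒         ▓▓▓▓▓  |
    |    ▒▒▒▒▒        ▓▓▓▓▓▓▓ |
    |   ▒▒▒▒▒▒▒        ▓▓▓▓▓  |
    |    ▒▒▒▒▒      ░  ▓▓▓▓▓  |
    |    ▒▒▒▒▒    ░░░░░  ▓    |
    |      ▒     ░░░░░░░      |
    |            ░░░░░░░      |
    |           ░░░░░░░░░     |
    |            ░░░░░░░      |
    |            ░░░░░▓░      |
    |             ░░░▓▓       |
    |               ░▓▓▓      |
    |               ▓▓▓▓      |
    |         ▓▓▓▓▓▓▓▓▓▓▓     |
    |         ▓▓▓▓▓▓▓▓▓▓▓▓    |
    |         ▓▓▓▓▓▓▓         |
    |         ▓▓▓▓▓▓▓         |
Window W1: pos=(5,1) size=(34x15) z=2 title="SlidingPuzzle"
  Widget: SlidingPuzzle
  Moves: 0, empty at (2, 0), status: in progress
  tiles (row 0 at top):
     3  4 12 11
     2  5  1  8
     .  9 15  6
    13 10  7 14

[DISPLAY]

    ┏━━━━━━━━━━━━━━━━━━━━━━━━━━━━━
    ┃ SlidingPuzzle               
    ┠─────────────────────────────
    ┃┌────┬────┬────┬────┐        
    ┃│  3 │  4 │ 12 │ 11 │        
    ┃├────┼────┼────┼────┤        
    ┃│  2 │  5 │  1 │  8 │        
    ┃├────┼────┼────┼────┤        
    ┃│    │  9 │ 15 │  6 │        
━━━━┃├────┼────┼────┼────┤        
 Ima┃│ 13 │ 10 │  7 │ 14 │        
────┃└────┴────┴────┴────┘        
    ┃Moves: 0                     
    ┃                             
    ┗━━━━━━━━━━━━━━━━━━━━━━━━━━━━━
    ▒▒▒▒▒        ▓▓▓▓▓▓▓          
   ▒▒▒▒▒▒▒        ▓▓▓▓▓           
    ▒▒▒▒▒      ░  ▓▓▓▓▓           
    ▒▒▒▒▒    ░░░░░  ▓             
      ▒     ░░░░░░░               
            ░░░░░░░               
           ░░░░░░░░░              
            ░░░░░░░               
━━━━━━━━━━━━━━━━━━━━━━━━━━━━━━━━━━


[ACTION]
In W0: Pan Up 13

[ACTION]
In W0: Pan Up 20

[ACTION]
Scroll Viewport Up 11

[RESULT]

                                  
    ┏━━━━━━━━━━━━━━━━━━━━━━━━━━━━━
    ┃ SlidingPuzzle               
    ┠─────────────────────────────
    ┃┌────┬────┬────┬────┐        
    ┃│  3 │  4 │ 12 │ 11 │        
    ┃├────┼────┼────┼────┤        
    ┃│  2 │  5 │  1 │  8 │        
    ┃├────┼────┼────┼────┤        
    ┃│    │  9 │ 15 │  6 │        
━━━━┃├────┼────┼────┼────┤        
 Ima┃│ 13 │ 10 │  7 │ 14 │        
────┃└────┴────┴────┴────┘        
    ┃Moves: 0                     
    ┃                             
    ┗━━━━━━━━━━━━━━━━━━━━━━━━━━━━━
    ▒▒▒▒▒        ▓▓▓▓▓▓▓          
   ▒▒▒▒▒▒▒        ▓▓▓▓▓           
    ▒▒▒▒▒      ░  ▓▓▓▓▓           
    ▒▒▒▒▒    ░░░░░  ▓             
      ▒     ░░░░░░░               
            ░░░░░░░               
           ░░░░░░░░░              
            ░░░░░░░               


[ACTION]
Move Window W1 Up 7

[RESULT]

    ┏━━━━━━━━━━━━━━━━━━━━━━━━━━━━━
    ┃ SlidingPuzzle               
    ┠─────────────────────────────
    ┃┌────┬────┬────┬────┐        
    ┃│  3 │  4 │ 12 │ 11 │        
    ┃├────┼────┼────┼────┤        
    ┃│  2 │  5 │  1 │  8 │        
    ┃├────┼────┼────┼────┤        
    ┃│    │  9 │ 15 │  6 │        
    ┃├────┼────┼────┼────┤        
━━━━┃│ 13 │ 10 │  7 │ 14 │        
 Ima┃└────┴────┴────┴────┘        
────┃Moves: 0                     
    ┃                             
    ┗━━━━━━━━━━━━━━━━━━━━━━━━━━━━━
    ▒▒▒▒▒         ▓▓▓▓▓           
    ▒▒▒▒▒        ▓▓▓▓▓▓▓          
   ▒▒▒▒▒▒▒        ▓▓▓▓▓           
    ▒▒▒▒▒      ░  ▓▓▓▓▓           
    ▒▒▒▒▒    ░░░░░  ▓             
      ▒     ░░░░░░░               
            ░░░░░░░               
           ░░░░░░░░░              
            ░░░░░░░               


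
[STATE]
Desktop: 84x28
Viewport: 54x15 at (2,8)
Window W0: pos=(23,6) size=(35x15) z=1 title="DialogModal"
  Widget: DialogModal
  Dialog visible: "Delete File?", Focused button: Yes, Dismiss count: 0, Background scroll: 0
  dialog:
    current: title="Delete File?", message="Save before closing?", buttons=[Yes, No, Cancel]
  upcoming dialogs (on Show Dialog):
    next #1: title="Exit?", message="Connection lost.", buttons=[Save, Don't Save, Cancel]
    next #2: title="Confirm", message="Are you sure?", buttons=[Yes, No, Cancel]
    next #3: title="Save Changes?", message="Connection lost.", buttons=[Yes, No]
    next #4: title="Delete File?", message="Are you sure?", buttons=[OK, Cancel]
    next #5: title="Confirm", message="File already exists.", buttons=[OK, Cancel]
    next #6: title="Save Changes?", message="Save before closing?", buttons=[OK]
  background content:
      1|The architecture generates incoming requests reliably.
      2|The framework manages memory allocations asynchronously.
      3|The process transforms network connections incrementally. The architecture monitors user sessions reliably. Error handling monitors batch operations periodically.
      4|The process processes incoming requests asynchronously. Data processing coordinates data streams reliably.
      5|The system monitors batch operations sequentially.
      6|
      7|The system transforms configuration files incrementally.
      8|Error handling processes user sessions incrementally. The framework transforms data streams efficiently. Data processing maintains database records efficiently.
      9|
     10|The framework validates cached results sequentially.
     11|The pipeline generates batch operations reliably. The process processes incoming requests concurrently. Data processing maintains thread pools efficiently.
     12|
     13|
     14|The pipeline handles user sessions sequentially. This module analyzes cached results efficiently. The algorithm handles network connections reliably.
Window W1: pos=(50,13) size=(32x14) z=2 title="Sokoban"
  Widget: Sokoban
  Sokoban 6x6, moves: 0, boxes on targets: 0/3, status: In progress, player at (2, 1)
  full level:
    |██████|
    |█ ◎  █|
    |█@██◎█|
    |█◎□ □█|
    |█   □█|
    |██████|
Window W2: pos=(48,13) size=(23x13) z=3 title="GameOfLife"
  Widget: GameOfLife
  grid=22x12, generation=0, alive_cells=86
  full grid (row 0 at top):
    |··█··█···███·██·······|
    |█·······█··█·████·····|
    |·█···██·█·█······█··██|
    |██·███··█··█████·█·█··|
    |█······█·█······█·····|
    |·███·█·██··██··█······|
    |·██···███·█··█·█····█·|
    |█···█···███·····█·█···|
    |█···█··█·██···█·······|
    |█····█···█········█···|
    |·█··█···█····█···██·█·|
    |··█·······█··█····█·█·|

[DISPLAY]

                     ┠────────────────────────────────
                     ┃The architecture generates incom
                     ┃The framework manages memory all
                     ┃The process transforms network c
                     ┃The ┌──────────────────────┐ng r
                     ┃The │     Delete File?  ┏━━━━━━━
                     ┃    │ Save before closin┃ GameOf
                     ┃The │ [Yes]  No   Cancel┠───────
                     ┃Erro└───────────────────┃Gen: 0 
                     ┃                        ┃·█···██
                     ┃The framework validates ┃██·███·
                     ┃The pipeline generates b┃█······
                     ┗━━━━━━━━━━━━━━━━━━━━━━━━┃·███·█·
                                              ┃·██···█
                                              ┃█···█··


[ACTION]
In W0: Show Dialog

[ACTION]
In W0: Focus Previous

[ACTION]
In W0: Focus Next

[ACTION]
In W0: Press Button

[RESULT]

                     ┠────────────────────────────────
                     ┃The architecture generates incom
                     ┃The framework manages memory all
                     ┃The process transforms network c
                     ┃The process processes incoming r
                     ┃The system monitors batc┏━━━━━━━
                     ┃                        ┃ GameOf
                     ┃The system transforms co┠───────
                     ┃Error handling processes┃Gen: 0 
                     ┃                        ┃·█···██
                     ┃The framework validates ┃██·███·
                     ┃The pipeline generates b┃█······
                     ┗━━━━━━━━━━━━━━━━━━━━━━━━┃·███·█·
                                              ┃·██···█
                                              ┃█···█··


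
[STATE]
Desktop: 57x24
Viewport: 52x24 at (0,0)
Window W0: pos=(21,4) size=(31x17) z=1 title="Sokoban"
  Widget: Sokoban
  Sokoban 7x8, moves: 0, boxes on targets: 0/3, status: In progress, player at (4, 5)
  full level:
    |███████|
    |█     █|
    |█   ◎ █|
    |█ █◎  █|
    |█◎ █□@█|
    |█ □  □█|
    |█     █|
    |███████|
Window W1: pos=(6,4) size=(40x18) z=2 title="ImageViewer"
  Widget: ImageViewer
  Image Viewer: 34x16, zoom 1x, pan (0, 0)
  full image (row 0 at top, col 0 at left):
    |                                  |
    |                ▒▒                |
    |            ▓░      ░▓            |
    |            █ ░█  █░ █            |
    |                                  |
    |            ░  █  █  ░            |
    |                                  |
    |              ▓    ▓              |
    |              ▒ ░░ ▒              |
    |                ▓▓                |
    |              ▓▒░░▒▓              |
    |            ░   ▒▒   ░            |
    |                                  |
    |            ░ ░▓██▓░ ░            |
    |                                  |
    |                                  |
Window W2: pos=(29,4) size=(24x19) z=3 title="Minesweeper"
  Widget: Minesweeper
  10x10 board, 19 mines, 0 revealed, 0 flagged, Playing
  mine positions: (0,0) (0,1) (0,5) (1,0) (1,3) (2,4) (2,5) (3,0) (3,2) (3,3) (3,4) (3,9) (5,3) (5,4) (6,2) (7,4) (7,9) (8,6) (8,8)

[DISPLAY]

                                                    
                                                    
                                                    
                                                    
      ┏━━━━━━━━━━━━━━━━━━━━━━┏━━━━━━━━━━━━━━━━━━━━━━
      ┃ ImageViewer          ┃ Minesweeper          
      ┠──────────────────────┠──────────────────────
      ┃                      ┃■■■■■■■■■■            
      ┃                ▒▒    ┃■■■■■■■■■■            
      ┃            ▓░      ░▓┃■■■■■■■■■■            
      ┃            █ ░█  █░ █┃■■■■■■■■■■            
      ┃                      ┃■■■■■■■■■■            
      ┃            ░  █  █  ░┃■■■■■■■■■■            
      ┃                      ┃■■■■■■■■■■            
      ┃              ▓    ▓  ┃■■■■■■■■■■            
      ┃              ▒ ░░ ▒  ┃■■■■■■■■■■            
      ┃                ▓▓    ┃■■■■■■■■■■            
      ┃              ▓▒░░▒▓  ┃                      
      ┃            ░   ▒▒   ░┃                      
      ┃                      ┃                      
      ┃            ░ ░▓██▓░ ░┃                      
      ┗━━━━━━━━━━━━━━━━━━━━━━┃                      
                             ┗━━━━━━━━━━━━━━━━━━━━━━
                                                    


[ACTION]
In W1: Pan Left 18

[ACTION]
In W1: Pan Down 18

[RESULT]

                                                    
                                                    
                                                    
                                                    
      ┏━━━━━━━━━━━━━━━━━━━━━━┏━━━━━━━━━━━━━━━━━━━━━━
      ┃ ImageViewer          ┃ Minesweeper          
      ┠──────────────────────┠──────────────────────
      ┃                      ┃■■■■■■■■■■            
      ┃                      ┃■■■■■■■■■■            
      ┃                      ┃■■■■■■■■■■            
      ┃                      ┃■■■■■■■■■■            
      ┃                      ┃■■■■■■■■■■            
      ┃                      ┃■■■■■■■■■■            
      ┃                      ┃■■■■■■■■■■            
      ┃                      ┃■■■■■■■■■■            
      ┃                      ┃■■■■■■■■■■            
      ┃                      ┃■■■■■■■■■■            
      ┃                      ┃                      
      ┃                      ┃                      
      ┃                      ┃                      
      ┃                      ┃                      
      ┗━━━━━━━━━━━━━━━━━━━━━━┃                      
                             ┗━━━━━━━━━━━━━━━━━━━━━━
                                                    


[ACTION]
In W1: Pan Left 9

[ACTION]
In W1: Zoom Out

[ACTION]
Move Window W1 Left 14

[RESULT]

                                                    
                                                    
                                                    
                                                    
┏━━━━━━━━━━━━━━━━━━━━━━━━━━━━┏━━━━━━━━━━━━━━━━━━━━━━
┃ ImageViewer                ┃ Minesweeper          
┠────────────────────────────┠──────────────────────
┃                            ┃■■■■■■■■■■            
┃                            ┃■■■■■■■■■■            
┃                            ┃■■■■■■■■■■            
┃                            ┃■■■■■■■■■■            
┃                            ┃■■■■■■■■■■            
┃                            ┃■■■■■■■■■■            
┃                            ┃■■■■■■■■■■            
┃                            ┃■■■■■■■■■■            
┃                            ┃■■■■■■■■■■            
┃                            ┃■■■■■■■■■■            
┃                            ┃                      
┃                            ┃                      
┃                            ┃                      
┃                            ┃                      
┗━━━━━━━━━━━━━━━━━━━━━━━━━━━━┃                      
                             ┗━━━━━━━━━━━━━━━━━━━━━━
                                                    


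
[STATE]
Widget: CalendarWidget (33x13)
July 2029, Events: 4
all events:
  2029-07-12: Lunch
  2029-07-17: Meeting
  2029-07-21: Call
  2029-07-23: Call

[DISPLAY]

            July 2029            
Mo Tu We Th Fr Sa Su             
                   1             
 2  3  4  5  6  7  8             
 9 10 11 12* 13 14 15            
16 17* 18 19 20 21* 22           
23* 24 25 26 27 28 29            
30 31                            
                                 
                                 
                                 
                                 
                                 


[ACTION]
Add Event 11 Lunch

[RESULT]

            July 2029            
Mo Tu We Th Fr Sa Su             
                   1             
 2  3  4  5  6  7  8             
 9 10 11* 12* 13 14 15           
16 17* 18 19 20 21* 22           
23* 24 25 26 27 28 29            
30 31                            
                                 
                                 
                                 
                                 
                                 


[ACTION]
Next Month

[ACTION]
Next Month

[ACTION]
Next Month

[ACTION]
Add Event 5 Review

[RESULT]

           October 2029          
Mo Tu We Th Fr Sa Su             
 1  2  3  4  5*  6  7            
 8  9 10 11 12 13 14             
15 16 17 18 19 20 21             
22 23 24 25 26 27 28             
29 30 31                         
                                 
                                 
                                 
                                 
                                 
                                 


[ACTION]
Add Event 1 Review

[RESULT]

           October 2029          
Mo Tu We Th Fr Sa Su             
 1*  2  3  4  5*  6  7           
 8  9 10 11 12 13 14             
15 16 17 18 19 20 21             
22 23 24 25 26 27 28             
29 30 31                         
                                 
                                 
                                 
                                 
                                 
                                 


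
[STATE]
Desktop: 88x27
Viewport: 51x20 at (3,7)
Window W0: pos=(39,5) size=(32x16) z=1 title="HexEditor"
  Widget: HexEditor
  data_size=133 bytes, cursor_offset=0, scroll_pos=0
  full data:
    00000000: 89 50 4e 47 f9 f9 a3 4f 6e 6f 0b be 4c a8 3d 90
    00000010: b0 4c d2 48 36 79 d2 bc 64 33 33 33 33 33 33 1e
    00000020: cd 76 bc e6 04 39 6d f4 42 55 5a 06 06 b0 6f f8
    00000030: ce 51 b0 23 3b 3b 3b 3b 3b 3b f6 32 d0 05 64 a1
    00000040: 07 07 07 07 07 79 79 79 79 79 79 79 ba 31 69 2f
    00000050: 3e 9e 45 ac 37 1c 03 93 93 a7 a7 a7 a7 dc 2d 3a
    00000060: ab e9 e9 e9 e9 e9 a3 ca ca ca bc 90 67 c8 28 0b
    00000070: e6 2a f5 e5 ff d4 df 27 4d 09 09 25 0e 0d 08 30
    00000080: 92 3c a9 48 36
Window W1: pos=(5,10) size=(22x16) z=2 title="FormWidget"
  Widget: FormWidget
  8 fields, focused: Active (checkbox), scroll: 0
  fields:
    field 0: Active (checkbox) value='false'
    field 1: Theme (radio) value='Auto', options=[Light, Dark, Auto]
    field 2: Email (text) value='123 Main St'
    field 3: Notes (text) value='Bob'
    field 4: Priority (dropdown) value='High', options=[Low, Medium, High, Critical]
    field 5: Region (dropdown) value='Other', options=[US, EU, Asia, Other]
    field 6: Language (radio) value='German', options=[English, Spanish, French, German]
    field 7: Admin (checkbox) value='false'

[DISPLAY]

                                    ┠──────────────
                                    ┃00000000  89 5
                                    ┃00000010  b0 4
  ┏━━━━━━━━━━━━━━━━━━━━┓            ┃00000020  cd 7
  ┃ FormWidget         ┃            ┃00000030  ce 5
  ┠────────────────────┨            ┃00000040  07 0
  ┃> Active:     [ ]   ┃            ┃00000050  3e 9
  ┃  Theme:      ( ) Li┃            ┃00000060  ab e
  ┃  Email:      [123 ]┃            ┃00000070  e6 2
  ┃  Notes:      [Bob ]┃            ┃00000080  92 3
  ┃  Priority:   [Hig▼]┃            ┃              
  ┃  Region:     [Oth▼]┃            ┃              
  ┃  Language:   ( ) En┃            ┃              
  ┃  Admin:      [ ]   ┃            ┗━━━━━━━━━━━━━━
  ┃                    ┃                           
  ┃                    ┃                           
  ┃                    ┃                           
  ┃                    ┃                           
  ┗━━━━━━━━━━━━━━━━━━━━┛                           
                                                   


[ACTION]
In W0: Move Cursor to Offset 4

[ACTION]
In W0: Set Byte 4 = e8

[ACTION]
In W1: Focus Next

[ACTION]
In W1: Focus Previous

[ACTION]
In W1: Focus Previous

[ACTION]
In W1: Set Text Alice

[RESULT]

                                    ┠──────────────
                                    ┃00000000  89 5
                                    ┃00000010  b0 4
  ┏━━━━━━━━━━━━━━━━━━━━┓            ┃00000020  cd 7
  ┃ FormWidget         ┃            ┃00000030  ce 5
  ┠────────────────────┨            ┃00000040  07 0
  ┃  Active:     [ ]   ┃            ┃00000050  3e 9
  ┃  Theme:      ( ) Li┃            ┃00000060  ab e
  ┃  Email:      [123 ]┃            ┃00000070  e6 2
  ┃  Notes:      [Bob ]┃            ┃00000080  92 3
  ┃  Priority:   [Hig▼]┃            ┃              
  ┃  Region:     [Oth▼]┃            ┃              
  ┃  Language:   ( ) En┃            ┃              
  ┃> Admin:      [ ]   ┃            ┗━━━━━━━━━━━━━━
  ┃                    ┃                           
  ┃                    ┃                           
  ┃                    ┃                           
  ┃                    ┃                           
  ┗━━━━━━━━━━━━━━━━━━━━┛                           
                                                   


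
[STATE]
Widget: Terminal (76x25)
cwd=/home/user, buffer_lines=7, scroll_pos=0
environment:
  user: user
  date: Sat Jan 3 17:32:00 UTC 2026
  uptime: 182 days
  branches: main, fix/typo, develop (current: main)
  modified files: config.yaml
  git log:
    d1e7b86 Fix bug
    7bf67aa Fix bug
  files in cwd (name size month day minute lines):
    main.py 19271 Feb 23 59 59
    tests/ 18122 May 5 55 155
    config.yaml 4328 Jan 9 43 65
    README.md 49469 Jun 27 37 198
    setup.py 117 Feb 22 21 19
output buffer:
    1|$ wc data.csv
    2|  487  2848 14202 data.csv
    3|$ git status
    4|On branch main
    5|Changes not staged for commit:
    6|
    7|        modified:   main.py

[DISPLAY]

$ wc data.csv                                                               
  487  2848 14202 data.csv                                                  
$ git status                                                                
On branch main                                                              
Changes not staged for commit:                                              
                                                                            
        modified:   main.py                                                 
$ █                                                                         
                                                                            
                                                                            
                                                                            
                                                                            
                                                                            
                                                                            
                                                                            
                                                                            
                                                                            
                                                                            
                                                                            
                                                                            
                                                                            
                                                                            
                                                                            
                                                                            
                                                                            


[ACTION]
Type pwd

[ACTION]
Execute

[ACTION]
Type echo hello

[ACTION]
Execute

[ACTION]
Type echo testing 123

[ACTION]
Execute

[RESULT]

$ wc data.csv                                                               
  487  2848 14202 data.csv                                                  
$ git status                                                                
On branch main                                                              
Changes not staged for commit:                                              
                                                                            
        modified:   main.py                                                 
$ pwd                                                                       
/home/user                                                                  
$ echo hello                                                                
hello                                                                       
$ echo testing 123                                                          
testing 123                                                                 
$ █                                                                         
                                                                            
                                                                            
                                                                            
                                                                            
                                                                            
                                                                            
                                                                            
                                                                            
                                                                            
                                                                            
                                                                            


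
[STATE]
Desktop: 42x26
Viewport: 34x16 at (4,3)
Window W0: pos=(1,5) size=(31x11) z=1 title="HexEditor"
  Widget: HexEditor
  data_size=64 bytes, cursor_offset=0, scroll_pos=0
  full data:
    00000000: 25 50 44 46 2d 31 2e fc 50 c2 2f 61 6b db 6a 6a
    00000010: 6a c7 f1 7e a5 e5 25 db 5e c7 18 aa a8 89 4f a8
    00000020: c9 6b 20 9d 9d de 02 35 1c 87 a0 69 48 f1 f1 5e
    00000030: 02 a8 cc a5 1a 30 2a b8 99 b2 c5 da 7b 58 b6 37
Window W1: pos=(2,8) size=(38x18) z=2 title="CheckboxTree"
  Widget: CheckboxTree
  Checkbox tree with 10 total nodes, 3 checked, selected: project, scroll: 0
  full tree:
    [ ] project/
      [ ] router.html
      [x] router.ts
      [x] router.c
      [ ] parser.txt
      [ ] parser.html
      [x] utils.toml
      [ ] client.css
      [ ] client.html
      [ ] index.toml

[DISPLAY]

                                  
                                  
━━━━━━━━━━━━━━━━━━━━━━━━━━━┓      
exEditor                   ┃      
───────────────────────────┨      
━━━━━━━━━━━━━━━━━━━━━━━━━━━━━━━━━━
CheckboxTree                      
──────────────────────────────────
[-] project/                      
  [ ] router.html                 
  [x] router.ts                   
  [x] router.c                    
  [ ] parser.txt                  
  [ ] parser.html                 
  [x] utils.toml                  
  [ ] client.css                  


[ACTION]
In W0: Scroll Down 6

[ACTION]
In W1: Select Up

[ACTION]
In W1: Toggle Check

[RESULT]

                                  
                                  
━━━━━━━━━━━━━━━━━━━━━━━━━━━┓      
exEditor                   ┃      
───────────────────────────┨      
━━━━━━━━━━━━━━━━━━━━━━━━━━━━━━━━━━
CheckboxTree                      
──────────────────────────────────
[x] project/                      
  [x] router.html                 
  [x] router.ts                   
  [x] router.c                    
  [x] parser.txt                  
  [x] parser.html                 
  [x] utils.toml                  
  [x] client.css                  


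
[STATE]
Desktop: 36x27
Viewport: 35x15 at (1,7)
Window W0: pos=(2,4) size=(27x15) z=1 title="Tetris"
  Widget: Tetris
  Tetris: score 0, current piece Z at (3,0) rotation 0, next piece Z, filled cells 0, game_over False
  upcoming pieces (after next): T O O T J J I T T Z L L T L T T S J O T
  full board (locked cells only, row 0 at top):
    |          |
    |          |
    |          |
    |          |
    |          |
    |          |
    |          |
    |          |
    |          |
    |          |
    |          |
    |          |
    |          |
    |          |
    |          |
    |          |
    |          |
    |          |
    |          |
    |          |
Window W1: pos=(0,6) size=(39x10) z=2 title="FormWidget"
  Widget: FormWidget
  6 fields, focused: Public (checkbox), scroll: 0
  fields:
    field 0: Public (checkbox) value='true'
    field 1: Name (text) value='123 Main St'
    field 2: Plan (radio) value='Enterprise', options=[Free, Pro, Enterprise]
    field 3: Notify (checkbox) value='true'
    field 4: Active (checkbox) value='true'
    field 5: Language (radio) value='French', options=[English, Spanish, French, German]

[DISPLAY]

 FormWidget                        
───────────────────────────────────
> Public:     [x]                  
  Name:       [123 Main St         
  Plan:       ( ) Free  ( ) Pro  (●
  Notify:     [x]                  
  Active:     [x]                  
  Language:   ( ) English  ( ) Span
━━━━━━━━━━━━━━━━━━━━━━━━━━━━━━━━━━━
 ┃          │              ┃       
 ┃          │              ┃       
 ┗━━━━━━━━━━━━━━━━━━━━━━━━━┛       
                                   
                                   
                                   


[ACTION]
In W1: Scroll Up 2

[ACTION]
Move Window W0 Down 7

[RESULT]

 FormWidget                        
───────────────────────────────────
> Public:     [x]                  
  Name:       [123 Main St         
  Plan:       ( ) Free  ( ) Pro  (●
  Notify:     [x]                  
  Active:     [x]                  
  Language:   ( ) English  ( ) Span
━━━━━━━━━━━━━━━━━━━━━━━━━━━━━━━━━━━
 ┃          │ ▓▓           ┃       
 ┃          │              ┃       
 ┃          │              ┃       
 ┃          │              ┃       
 ┃          │Score:        ┃       
 ┃          │0             ┃       


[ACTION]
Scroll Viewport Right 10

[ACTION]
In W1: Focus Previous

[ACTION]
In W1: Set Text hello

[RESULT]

 FormWidget                        
───────────────────────────────────
  Public:     [x]                  
  Name:       [123 Main St         
  Plan:       ( ) Free  ( ) Pro  (●
  Notify:     [x]                  
  Active:     [x]                  
> Language:   ( ) English  ( ) Span
━━━━━━━━━━━━━━━━━━━━━━━━━━━━━━━━━━━
 ┃          │ ▓▓           ┃       
 ┃          │              ┃       
 ┃          │              ┃       
 ┃          │              ┃       
 ┃          │Score:        ┃       
 ┃          │0             ┃       
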